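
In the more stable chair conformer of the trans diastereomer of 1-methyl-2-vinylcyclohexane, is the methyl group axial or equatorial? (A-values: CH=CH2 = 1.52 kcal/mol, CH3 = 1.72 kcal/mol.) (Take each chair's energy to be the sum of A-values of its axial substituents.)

C1 and C2 have opposite parity, so for the trans isomer the two substituents are e,e in one chair and a,a in the other.
Chair I (vinyl axial, methyl axial): E = 3.24 kcal/mol.
Chair II (vinyl equatorial, methyl equatorial): E = 0.00 kcal/mol.
Chair II is the more stable (lower-energy) conformer, and in that chair the methyl group is equatorial.

equatorial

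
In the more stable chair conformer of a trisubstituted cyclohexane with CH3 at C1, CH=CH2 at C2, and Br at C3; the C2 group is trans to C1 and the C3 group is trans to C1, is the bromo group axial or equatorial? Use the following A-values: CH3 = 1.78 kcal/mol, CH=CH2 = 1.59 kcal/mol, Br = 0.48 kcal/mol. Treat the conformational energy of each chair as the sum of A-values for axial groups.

Chair I (methyl axial, vinyl axial, bromo equatorial): E = 3.37 kcal/mol.
Chair II (methyl equatorial, vinyl equatorial, bromo axial): E = 0.48 kcal/mol.
Chair II is the more stable (lower-energy) conformer, and in that chair the bromo group is axial.

axial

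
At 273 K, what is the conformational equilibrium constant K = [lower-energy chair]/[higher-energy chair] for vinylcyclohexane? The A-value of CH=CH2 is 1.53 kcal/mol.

K ≈ 16.8

One chair has the vinyl group axial (E = 1.53 kcal/mol) and the other has it equatorial (E = 0).
ΔG = 1.53 kcal/mol between the two chairs.
K = exp(ΔG/RT) with R = 1.987×10⁻³ kcal mol⁻¹ K⁻¹ and T = 273 K gives K ≈ 16.8.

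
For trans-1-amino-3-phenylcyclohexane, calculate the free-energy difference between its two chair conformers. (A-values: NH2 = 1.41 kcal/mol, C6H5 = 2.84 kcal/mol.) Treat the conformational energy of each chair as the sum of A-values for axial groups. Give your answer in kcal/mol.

C1 and C3 have the same parity, so for the trans isomer the two substituents are one axial and one equatorial in each chair.
Chair I (amino axial, phenyl equatorial): E = 1.41 kcal/mol.
Chair II (amino equatorial, phenyl axial): E = 2.84 kcal/mol.
ΔE = 2.84 − 1.41 = 1.43 kcal/mol; chair I is more stable.

1.43 kcal/mol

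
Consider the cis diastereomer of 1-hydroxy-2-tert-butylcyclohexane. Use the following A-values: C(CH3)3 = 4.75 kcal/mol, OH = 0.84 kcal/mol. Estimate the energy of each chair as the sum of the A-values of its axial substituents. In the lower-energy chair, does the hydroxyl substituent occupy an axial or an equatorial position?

axial

C1 and C2 have opposite parity, so for the cis isomer the two substituents are one axial and one equatorial in each chair.
Chair I (tert-butyl axial, hydroxyl equatorial): E = 4.75 kcal/mol.
Chair II (tert-butyl equatorial, hydroxyl axial): E = 0.84 kcal/mol.
Chair II is the more stable (lower-energy) conformer, and in that chair the hydroxyl group is axial.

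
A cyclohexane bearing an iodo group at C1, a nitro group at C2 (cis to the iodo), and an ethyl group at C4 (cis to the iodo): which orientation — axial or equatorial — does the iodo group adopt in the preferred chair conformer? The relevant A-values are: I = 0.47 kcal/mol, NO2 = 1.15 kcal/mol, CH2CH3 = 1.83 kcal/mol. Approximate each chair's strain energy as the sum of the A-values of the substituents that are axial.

axial

Chair I (iodo axial, nitro equatorial, ethyl equatorial): E = 0.47 kcal/mol.
Chair II (iodo equatorial, nitro axial, ethyl axial): E = 2.98 kcal/mol.
Chair I is the more stable (lower-energy) conformer, and in that chair the iodo group is axial.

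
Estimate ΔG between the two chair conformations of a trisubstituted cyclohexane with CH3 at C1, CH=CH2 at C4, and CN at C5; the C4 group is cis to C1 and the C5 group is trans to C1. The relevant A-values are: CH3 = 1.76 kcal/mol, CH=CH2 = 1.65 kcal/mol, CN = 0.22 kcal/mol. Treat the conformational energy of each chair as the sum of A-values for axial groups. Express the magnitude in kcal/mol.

0.11 kcal/mol

Chair I (methyl axial, vinyl equatorial, cyano equatorial): E = 1.76 kcal/mol.
Chair II (methyl equatorial, vinyl axial, cyano axial): E = 1.87 kcal/mol.
ΔE = 1.87 − 1.76 = 0.11 kcal/mol; chair I is more stable.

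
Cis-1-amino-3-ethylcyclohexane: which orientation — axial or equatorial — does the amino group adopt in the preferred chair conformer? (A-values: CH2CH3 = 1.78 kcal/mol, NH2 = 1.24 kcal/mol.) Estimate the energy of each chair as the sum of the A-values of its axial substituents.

C1 and C3 have the same parity, so for the cis isomer the two substituents are e,e in one chair and a,a in the other.
Chair I (ethyl axial, amino axial): E = 3.02 kcal/mol.
Chair II (ethyl equatorial, amino equatorial): E = 0.00 kcal/mol.
Chair II is the more stable (lower-energy) conformer, and in that chair the amino group is equatorial.

equatorial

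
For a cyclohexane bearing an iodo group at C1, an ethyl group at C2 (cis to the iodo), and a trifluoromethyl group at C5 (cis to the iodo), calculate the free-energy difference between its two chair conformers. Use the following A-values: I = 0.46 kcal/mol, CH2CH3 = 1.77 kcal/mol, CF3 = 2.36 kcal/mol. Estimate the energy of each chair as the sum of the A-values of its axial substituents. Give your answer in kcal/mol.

Chair I (iodo axial, ethyl equatorial, trifluoromethyl axial): E = 2.82 kcal/mol.
Chair II (iodo equatorial, ethyl axial, trifluoromethyl equatorial): E = 1.77 kcal/mol.
ΔE = 2.82 − 1.77 = 1.05 kcal/mol; chair II is more stable.

1.05 kcal/mol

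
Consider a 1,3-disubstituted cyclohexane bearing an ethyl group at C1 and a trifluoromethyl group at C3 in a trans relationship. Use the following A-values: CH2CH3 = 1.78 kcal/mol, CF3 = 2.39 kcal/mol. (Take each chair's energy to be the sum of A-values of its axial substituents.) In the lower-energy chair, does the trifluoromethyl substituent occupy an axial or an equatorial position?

equatorial

C1 and C3 have the same parity, so for the trans isomer the two substituents are one axial and one equatorial in each chair.
Chair I (ethyl axial, trifluoromethyl equatorial): E = 1.78 kcal/mol.
Chair II (ethyl equatorial, trifluoromethyl axial): E = 2.39 kcal/mol.
Chair I is the more stable (lower-energy) conformer, and in that chair the trifluoromethyl group is equatorial.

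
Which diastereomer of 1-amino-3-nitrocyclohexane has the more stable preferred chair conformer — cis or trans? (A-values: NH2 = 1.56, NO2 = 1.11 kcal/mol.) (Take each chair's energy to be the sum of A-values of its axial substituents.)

At 1,3 positions (parity same): cis → (e,e or a,a); trans → (a,e or e,a).
Best chair for cis: E = 0.00 kcal/mol; best chair for trans: E = 1.11 kcal/mol.
The cis isomer is lower by 1.11 kcal/mol.

cis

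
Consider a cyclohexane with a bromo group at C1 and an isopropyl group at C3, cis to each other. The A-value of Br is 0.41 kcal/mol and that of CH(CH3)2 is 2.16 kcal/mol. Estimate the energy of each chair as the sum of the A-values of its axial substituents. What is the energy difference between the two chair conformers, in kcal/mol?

C1 and C3 have the same parity, so for the cis isomer the two substituents are e,e in one chair and a,a in the other.
Chair I (bromo axial, isopropyl axial): E = 2.57 kcal/mol.
Chair II (bromo equatorial, isopropyl equatorial): E = 0.00 kcal/mol.
ΔE = 2.57 − 0.00 = 2.57 kcal/mol; chair II is more stable.

2.57 kcal/mol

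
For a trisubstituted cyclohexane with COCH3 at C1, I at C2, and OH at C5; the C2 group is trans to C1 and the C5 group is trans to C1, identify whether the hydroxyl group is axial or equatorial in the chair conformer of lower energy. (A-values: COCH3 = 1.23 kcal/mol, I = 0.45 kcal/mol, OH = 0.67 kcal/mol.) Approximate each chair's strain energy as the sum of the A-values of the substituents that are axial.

Chair I (acetyl axial, iodo axial, hydroxyl equatorial): E = 1.68 kcal/mol.
Chair II (acetyl equatorial, iodo equatorial, hydroxyl axial): E = 0.67 kcal/mol.
Chair II is the more stable (lower-energy) conformer, and in that chair the hydroxyl group is axial.

axial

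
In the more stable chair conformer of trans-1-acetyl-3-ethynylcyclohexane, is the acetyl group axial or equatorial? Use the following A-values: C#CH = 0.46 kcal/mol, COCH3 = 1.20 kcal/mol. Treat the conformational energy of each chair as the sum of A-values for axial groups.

C1 and C3 have the same parity, so for the trans isomer the two substituents are one axial and one equatorial in each chair.
Chair I (ethynyl axial, acetyl equatorial): E = 0.46 kcal/mol.
Chair II (ethynyl equatorial, acetyl axial): E = 1.20 kcal/mol.
Chair I is the more stable (lower-energy) conformer, and in that chair the acetyl group is equatorial.

equatorial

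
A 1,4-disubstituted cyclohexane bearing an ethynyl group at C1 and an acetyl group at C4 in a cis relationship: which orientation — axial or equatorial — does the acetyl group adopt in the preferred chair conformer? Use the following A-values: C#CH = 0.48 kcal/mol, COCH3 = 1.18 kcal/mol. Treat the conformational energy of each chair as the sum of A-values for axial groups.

C1 and C4 have opposite parity, so for the cis isomer the two substituents are one axial and one equatorial in each chair.
Chair I (ethynyl axial, acetyl equatorial): E = 0.48 kcal/mol.
Chair II (ethynyl equatorial, acetyl axial): E = 1.18 kcal/mol.
Chair I is the more stable (lower-energy) conformer, and in that chair the acetyl group is equatorial.

equatorial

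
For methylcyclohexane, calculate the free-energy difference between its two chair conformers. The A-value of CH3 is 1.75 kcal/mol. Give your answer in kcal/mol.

A monosubstituted cyclohexane has one chair with the methyl group axial (E = A = 1.75 kcal/mol) and one with it equatorial (E = 0).
ΔE = 1.75 − 0 = 1.75 kcal/mol.

1.75 kcal/mol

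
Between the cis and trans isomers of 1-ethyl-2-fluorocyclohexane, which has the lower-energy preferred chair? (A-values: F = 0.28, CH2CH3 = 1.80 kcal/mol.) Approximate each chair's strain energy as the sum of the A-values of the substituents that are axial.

trans

At 1,2 positions (parity opposite): cis → (a,e or e,a); trans → (e,e or a,a).
Best chair for cis: E = 0.28 kcal/mol; best chair for trans: E = 0.00 kcal/mol.
The trans isomer is lower by 0.28 kcal/mol.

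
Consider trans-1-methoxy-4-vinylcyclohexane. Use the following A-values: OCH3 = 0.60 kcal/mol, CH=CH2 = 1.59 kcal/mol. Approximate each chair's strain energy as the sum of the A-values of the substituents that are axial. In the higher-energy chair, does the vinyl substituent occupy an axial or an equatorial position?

C1 and C4 have opposite parity, so for the trans isomer the two substituents are e,e in one chair and a,a in the other.
Chair I (methoxy axial, vinyl axial): E = 2.19 kcal/mol.
Chair II (methoxy equatorial, vinyl equatorial): E = 0.00 kcal/mol.
Chair I is the less stable (higher-energy) conformer, and in that chair the vinyl group is axial.

axial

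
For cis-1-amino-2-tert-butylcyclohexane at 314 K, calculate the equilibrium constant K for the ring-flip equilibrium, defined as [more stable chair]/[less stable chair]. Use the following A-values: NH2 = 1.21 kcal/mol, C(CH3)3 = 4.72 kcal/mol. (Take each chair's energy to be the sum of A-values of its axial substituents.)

K ≈ 277

C1 and C2 have opposite parity, so for the cis isomer the two substituents are one axial and one equatorial in each chair.
Chair I (amino axial, tert-butyl equatorial): E = 1.21 kcal/mol; chair II (amino equatorial, tert-butyl axial): E = 4.72 kcal/mol.
ΔG = 3.51 kcal/mol between the two chairs.
K = exp(ΔG/RT) with R = 1.987×10⁻³ kcal mol⁻¹ K⁻¹ and T = 314 K gives K ≈ 277.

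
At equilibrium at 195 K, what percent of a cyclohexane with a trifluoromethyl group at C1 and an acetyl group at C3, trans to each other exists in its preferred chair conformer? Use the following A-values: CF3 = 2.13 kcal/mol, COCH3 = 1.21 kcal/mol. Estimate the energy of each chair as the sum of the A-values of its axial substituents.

C1 and C3 have the same parity, so for the trans isomer the two substituents are one axial and one equatorial in each chair.
Chair I (trifluoromethyl axial, acetyl equatorial): E = 2.13 kcal/mol; chair II (trifluoromethyl equatorial, acetyl axial): E = 1.21 kcal/mol.
ΔG = 0.92 kcal/mol between the two chairs.
K = exp(ΔG/RT) with R = 1.987×10⁻³ kcal mol⁻¹ K⁻¹ and T = 195 K gives K ≈ 10.7.
Fraction in the lower-energy chair = K/(K+1) = 91.5%.

91.5%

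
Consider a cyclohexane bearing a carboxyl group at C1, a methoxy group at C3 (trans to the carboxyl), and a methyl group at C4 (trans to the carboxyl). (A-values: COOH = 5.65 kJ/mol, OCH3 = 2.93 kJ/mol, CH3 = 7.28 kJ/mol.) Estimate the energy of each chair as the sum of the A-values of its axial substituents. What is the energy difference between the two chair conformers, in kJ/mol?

Chair I (carboxyl axial, methoxy equatorial, methyl axial): E = 12.93 kJ/mol.
Chair II (carboxyl equatorial, methoxy axial, methyl equatorial): E = 2.93 kJ/mol.
ΔE = 12.93 − 2.93 = 10.00 kJ/mol; chair II is more stable.

10.00 kJ/mol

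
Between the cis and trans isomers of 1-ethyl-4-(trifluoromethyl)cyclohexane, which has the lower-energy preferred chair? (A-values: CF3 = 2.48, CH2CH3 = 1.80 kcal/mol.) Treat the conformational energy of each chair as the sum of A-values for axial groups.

trans

At 1,4 positions (parity opposite): cis → (a,e or e,a); trans → (e,e or a,a).
Best chair for cis: E = 1.80 kcal/mol; best chair for trans: E = 0.00 kcal/mol.
The trans isomer is lower by 1.80 kcal/mol.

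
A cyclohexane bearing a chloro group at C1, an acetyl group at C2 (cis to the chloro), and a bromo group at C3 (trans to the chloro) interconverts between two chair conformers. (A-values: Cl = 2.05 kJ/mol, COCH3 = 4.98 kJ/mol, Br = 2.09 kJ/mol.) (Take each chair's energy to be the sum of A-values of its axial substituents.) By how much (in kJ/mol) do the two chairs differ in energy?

5.02 kJ/mol

Chair I (chloro axial, acetyl equatorial, bromo equatorial): E = 2.05 kJ/mol.
Chair II (chloro equatorial, acetyl axial, bromo axial): E = 7.07 kJ/mol.
ΔE = 7.07 − 2.05 = 5.02 kJ/mol; chair I is more stable.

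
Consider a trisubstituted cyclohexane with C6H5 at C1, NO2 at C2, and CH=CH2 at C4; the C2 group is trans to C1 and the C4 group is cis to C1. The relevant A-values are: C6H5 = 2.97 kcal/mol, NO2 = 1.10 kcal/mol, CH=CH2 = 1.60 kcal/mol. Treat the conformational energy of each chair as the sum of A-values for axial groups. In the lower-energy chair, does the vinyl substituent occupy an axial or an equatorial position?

axial

Chair I (phenyl axial, nitro axial, vinyl equatorial): E = 4.07 kcal/mol.
Chair II (phenyl equatorial, nitro equatorial, vinyl axial): E = 1.60 kcal/mol.
Chair II is the more stable (lower-energy) conformer, and in that chair the vinyl group is axial.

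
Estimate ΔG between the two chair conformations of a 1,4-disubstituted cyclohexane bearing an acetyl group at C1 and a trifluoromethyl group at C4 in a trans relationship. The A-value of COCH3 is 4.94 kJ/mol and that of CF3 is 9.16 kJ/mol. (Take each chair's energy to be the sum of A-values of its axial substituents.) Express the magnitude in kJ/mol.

14.10 kJ/mol

C1 and C4 have opposite parity, so for the trans isomer the two substituents are e,e in one chair and a,a in the other.
Chair I (acetyl axial, trifluoromethyl axial): E = 14.10 kJ/mol.
Chair II (acetyl equatorial, trifluoromethyl equatorial): E = 0.00 kJ/mol.
ΔE = 14.10 − 0.00 = 14.10 kJ/mol; chair II is more stable.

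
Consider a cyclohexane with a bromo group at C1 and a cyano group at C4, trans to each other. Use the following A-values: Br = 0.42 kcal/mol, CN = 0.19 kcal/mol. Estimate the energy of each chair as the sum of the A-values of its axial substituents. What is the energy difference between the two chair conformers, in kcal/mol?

C1 and C4 have opposite parity, so for the trans isomer the two substituents are e,e in one chair and a,a in the other.
Chair I (bromo axial, cyano axial): E = 0.61 kcal/mol.
Chair II (bromo equatorial, cyano equatorial): E = 0.00 kcal/mol.
ΔE = 0.61 − 0.00 = 0.61 kcal/mol; chair II is more stable.

0.61 kcal/mol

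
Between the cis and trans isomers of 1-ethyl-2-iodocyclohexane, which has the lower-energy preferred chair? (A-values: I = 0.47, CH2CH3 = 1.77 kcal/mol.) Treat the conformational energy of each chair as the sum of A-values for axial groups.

At 1,2 positions (parity opposite): cis → (a,e or e,a); trans → (e,e or a,a).
Best chair for cis: E = 0.47 kcal/mol; best chair for trans: E = 0.00 kcal/mol.
The trans isomer is lower by 0.47 kcal/mol.

trans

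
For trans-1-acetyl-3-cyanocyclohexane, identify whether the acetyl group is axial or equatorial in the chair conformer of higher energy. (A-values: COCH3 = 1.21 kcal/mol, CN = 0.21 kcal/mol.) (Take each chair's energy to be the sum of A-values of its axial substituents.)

C1 and C3 have the same parity, so for the trans isomer the two substituents are one axial and one equatorial in each chair.
Chair I (acetyl axial, cyano equatorial): E = 1.21 kcal/mol.
Chair II (acetyl equatorial, cyano axial): E = 0.21 kcal/mol.
Chair I is the less stable (higher-energy) conformer, and in that chair the acetyl group is axial.

axial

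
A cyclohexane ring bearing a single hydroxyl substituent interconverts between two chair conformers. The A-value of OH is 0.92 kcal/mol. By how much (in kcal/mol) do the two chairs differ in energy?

0.92 kcal/mol

A monosubstituted cyclohexane has one chair with the hydroxyl group axial (E = A = 0.92 kcal/mol) and one with it equatorial (E = 0).
ΔE = 0.92 − 0 = 0.92 kcal/mol.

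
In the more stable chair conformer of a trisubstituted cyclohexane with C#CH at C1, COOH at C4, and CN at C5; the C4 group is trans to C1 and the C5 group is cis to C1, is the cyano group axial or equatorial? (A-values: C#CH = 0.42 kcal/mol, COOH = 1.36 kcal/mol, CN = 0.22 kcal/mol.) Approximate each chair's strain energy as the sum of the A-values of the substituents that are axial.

Chair I (ethynyl axial, carboxyl axial, cyano axial): E = 2.00 kcal/mol.
Chair II (ethynyl equatorial, carboxyl equatorial, cyano equatorial): E = 0.00 kcal/mol.
Chair II is the more stable (lower-energy) conformer, and in that chair the cyano group is equatorial.

equatorial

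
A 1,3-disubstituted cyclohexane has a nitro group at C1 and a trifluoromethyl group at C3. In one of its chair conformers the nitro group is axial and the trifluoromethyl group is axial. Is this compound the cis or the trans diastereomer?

C1 and C3 have the same parity, so their axial bonds point in the same direction.
With same-parity carbons, two substituents on the same face are both axial or both equatorial; opposite faces give one of each.
Here the groups are axial/axial → same face → cis.

cis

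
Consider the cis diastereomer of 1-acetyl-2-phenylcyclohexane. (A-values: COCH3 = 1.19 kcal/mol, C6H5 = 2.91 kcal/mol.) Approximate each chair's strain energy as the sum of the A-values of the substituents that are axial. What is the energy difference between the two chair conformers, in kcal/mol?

1.72 kcal/mol

C1 and C2 have opposite parity, so for the cis isomer the two substituents are one axial and one equatorial in each chair.
Chair I (acetyl axial, phenyl equatorial): E = 1.19 kcal/mol.
Chair II (acetyl equatorial, phenyl axial): E = 2.91 kcal/mol.
ΔE = 2.91 − 1.19 = 1.72 kcal/mol; chair I is more stable.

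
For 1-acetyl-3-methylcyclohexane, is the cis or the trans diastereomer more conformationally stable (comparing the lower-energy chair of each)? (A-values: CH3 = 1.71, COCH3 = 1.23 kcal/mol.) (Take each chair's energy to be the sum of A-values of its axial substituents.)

cis

At 1,3 positions (parity same): cis → (e,e or a,a); trans → (a,e or e,a).
Best chair for cis: E = 0.00 kcal/mol; best chair for trans: E = 1.23 kcal/mol.
The cis isomer is lower by 1.23 kcal/mol.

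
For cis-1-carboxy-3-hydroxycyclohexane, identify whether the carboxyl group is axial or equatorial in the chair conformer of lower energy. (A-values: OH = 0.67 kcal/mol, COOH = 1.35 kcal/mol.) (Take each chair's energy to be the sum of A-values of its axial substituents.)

C1 and C3 have the same parity, so for the cis isomer the two substituents are e,e in one chair and a,a in the other.
Chair I (hydroxyl axial, carboxyl axial): E = 2.02 kcal/mol.
Chair II (hydroxyl equatorial, carboxyl equatorial): E = 0.00 kcal/mol.
Chair II is the more stable (lower-energy) conformer, and in that chair the carboxyl group is equatorial.

equatorial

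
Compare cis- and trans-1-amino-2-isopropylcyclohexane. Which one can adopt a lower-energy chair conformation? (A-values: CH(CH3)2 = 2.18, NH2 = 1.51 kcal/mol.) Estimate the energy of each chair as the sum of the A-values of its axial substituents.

trans

At 1,2 positions (parity opposite): cis → (a,e or e,a); trans → (e,e or a,a).
Best chair for cis: E = 1.51 kcal/mol; best chair for trans: E = 0.00 kcal/mol.
The trans isomer is lower by 1.51 kcal/mol.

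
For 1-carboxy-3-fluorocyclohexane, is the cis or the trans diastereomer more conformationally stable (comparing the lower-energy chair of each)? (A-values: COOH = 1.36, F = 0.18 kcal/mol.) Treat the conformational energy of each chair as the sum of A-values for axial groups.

At 1,3 positions (parity same): cis → (e,e or a,a); trans → (a,e or e,a).
Best chair for cis: E = 0.00 kcal/mol; best chair for trans: E = 0.18 kcal/mol.
The cis isomer is lower by 0.18 kcal/mol.

cis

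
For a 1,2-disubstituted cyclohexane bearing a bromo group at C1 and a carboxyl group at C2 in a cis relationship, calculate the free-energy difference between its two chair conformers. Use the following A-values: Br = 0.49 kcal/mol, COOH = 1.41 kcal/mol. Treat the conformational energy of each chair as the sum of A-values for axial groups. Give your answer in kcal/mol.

0.92 kcal/mol

C1 and C2 have opposite parity, so for the cis isomer the two substituents are one axial and one equatorial in each chair.
Chair I (bromo axial, carboxyl equatorial): E = 0.49 kcal/mol.
Chair II (bromo equatorial, carboxyl axial): E = 1.41 kcal/mol.
ΔE = 1.41 − 0.49 = 0.92 kcal/mol; chair I is more stable.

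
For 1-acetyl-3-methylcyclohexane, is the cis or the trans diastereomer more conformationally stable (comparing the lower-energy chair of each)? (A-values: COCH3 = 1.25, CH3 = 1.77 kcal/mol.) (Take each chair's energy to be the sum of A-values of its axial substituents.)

At 1,3 positions (parity same): cis → (e,e or a,a); trans → (a,e or e,a).
Best chair for cis: E = 0.00 kcal/mol; best chair for trans: E = 1.25 kcal/mol.
The cis isomer is lower by 1.25 kcal/mol.

cis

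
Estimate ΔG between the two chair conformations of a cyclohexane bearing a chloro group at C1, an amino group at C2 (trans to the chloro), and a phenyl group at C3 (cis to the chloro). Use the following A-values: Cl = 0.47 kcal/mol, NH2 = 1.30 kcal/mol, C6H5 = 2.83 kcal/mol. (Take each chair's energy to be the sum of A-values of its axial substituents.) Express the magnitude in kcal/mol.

Chair I (chloro axial, amino axial, phenyl axial): E = 4.60 kcal/mol.
Chair II (chloro equatorial, amino equatorial, phenyl equatorial): E = 0.00 kcal/mol.
ΔE = 4.60 − 0.00 = 4.60 kcal/mol; chair II is more stable.

4.60 kcal/mol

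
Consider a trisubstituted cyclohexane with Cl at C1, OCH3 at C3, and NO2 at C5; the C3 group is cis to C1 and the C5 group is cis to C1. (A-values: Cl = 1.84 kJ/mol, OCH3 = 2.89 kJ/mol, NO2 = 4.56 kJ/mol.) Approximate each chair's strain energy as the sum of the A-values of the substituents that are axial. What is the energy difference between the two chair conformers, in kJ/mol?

9.29 kJ/mol

Chair I (chloro axial, methoxy axial, nitro axial): E = 9.29 kJ/mol.
Chair II (chloro equatorial, methoxy equatorial, nitro equatorial): E = 0.00 kJ/mol.
ΔE = 9.29 − 0.00 = 9.29 kJ/mol; chair II is more stable.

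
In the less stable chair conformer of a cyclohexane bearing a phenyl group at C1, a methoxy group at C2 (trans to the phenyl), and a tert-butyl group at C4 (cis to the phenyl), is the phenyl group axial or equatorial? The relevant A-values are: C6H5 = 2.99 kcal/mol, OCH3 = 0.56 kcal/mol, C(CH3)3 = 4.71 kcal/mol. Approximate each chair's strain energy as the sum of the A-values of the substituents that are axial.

equatorial

Chair I (phenyl axial, methoxy axial, tert-butyl equatorial): E = 3.55 kcal/mol.
Chair II (phenyl equatorial, methoxy equatorial, tert-butyl axial): E = 4.71 kcal/mol.
Chair II is the less stable (higher-energy) conformer, and in that chair the phenyl group is equatorial.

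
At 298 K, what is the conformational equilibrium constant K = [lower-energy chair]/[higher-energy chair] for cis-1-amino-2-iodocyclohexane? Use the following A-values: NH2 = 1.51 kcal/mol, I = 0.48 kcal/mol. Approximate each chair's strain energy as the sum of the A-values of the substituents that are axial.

K ≈ 5.69

C1 and C2 have opposite parity, so for the cis isomer the two substituents are one axial and one equatorial in each chair.
Chair I (amino axial, iodo equatorial): E = 1.51 kcal/mol; chair II (amino equatorial, iodo axial): E = 0.48 kcal/mol.
ΔG = 1.03 kcal/mol between the two chairs.
K = exp(ΔG/RT) with R = 1.987×10⁻³ kcal mol⁻¹ K⁻¹ and T = 298 K gives K ≈ 5.69.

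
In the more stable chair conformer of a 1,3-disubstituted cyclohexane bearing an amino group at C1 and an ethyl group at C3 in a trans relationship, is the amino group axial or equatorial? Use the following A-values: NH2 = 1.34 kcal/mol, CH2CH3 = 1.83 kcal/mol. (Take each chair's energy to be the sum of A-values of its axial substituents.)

C1 and C3 have the same parity, so for the trans isomer the two substituents are one axial and one equatorial in each chair.
Chair I (amino axial, ethyl equatorial): E = 1.34 kcal/mol.
Chair II (amino equatorial, ethyl axial): E = 1.83 kcal/mol.
Chair I is the more stable (lower-energy) conformer, and in that chair the amino group is axial.

axial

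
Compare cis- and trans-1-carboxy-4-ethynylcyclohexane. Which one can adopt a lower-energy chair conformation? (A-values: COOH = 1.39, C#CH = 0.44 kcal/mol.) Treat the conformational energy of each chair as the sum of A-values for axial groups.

At 1,4 positions (parity opposite): cis → (a,e or e,a); trans → (e,e or a,a).
Best chair for cis: E = 0.44 kcal/mol; best chair for trans: E = 0.00 kcal/mol.
The trans isomer is lower by 0.44 kcal/mol.

trans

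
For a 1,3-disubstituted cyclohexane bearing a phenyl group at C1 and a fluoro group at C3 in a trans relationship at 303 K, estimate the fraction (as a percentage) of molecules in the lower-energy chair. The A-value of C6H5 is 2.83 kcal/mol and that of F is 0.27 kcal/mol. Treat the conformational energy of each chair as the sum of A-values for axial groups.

C1 and C3 have the same parity, so for the trans isomer the two substituents are one axial and one equatorial in each chair.
Chair I (phenyl axial, fluoro equatorial): E = 2.83 kcal/mol; chair II (phenyl equatorial, fluoro axial): E = 0.27 kcal/mol.
ΔG = 2.56 kcal/mol between the two chairs.
K = exp(ΔG/RT) with R = 1.987×10⁻³ kcal mol⁻¹ K⁻¹ and T = 303 K gives K ≈ 70.3.
Fraction in the lower-energy chair = K/(K+1) = 98.6%.

98.6%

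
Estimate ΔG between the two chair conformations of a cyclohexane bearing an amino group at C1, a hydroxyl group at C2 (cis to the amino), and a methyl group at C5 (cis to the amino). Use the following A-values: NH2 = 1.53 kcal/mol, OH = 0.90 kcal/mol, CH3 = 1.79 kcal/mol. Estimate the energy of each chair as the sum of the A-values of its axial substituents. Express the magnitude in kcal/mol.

Chair I (amino axial, hydroxyl equatorial, methyl axial): E = 3.32 kcal/mol.
Chair II (amino equatorial, hydroxyl axial, methyl equatorial): E = 0.90 kcal/mol.
ΔE = 3.32 − 0.90 = 2.42 kcal/mol; chair II is more stable.

2.42 kcal/mol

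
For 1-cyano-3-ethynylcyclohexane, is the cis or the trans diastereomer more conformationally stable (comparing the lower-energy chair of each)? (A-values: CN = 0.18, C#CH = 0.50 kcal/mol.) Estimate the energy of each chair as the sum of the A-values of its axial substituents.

cis

At 1,3 positions (parity same): cis → (e,e or a,a); trans → (a,e or e,a).
Best chair for cis: E = 0.00 kcal/mol; best chair for trans: E = 0.18 kcal/mol.
The cis isomer is lower by 0.18 kcal/mol.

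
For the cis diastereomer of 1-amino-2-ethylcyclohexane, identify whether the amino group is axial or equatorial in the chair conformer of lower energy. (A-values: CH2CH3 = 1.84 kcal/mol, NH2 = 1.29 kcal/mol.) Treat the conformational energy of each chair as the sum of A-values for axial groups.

C1 and C2 have opposite parity, so for the cis isomer the two substituents are one axial and one equatorial in each chair.
Chair I (ethyl axial, amino equatorial): E = 1.84 kcal/mol.
Chair II (ethyl equatorial, amino axial): E = 1.29 kcal/mol.
Chair II is the more stable (lower-energy) conformer, and in that chair the amino group is axial.

axial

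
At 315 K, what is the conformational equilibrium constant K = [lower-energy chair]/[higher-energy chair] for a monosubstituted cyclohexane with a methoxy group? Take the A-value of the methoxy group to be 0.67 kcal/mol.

K ≈ 2.92

One chair has the methoxy group axial (E = 0.67 kcal/mol) and the other has it equatorial (E = 0).
ΔG = 0.67 kcal/mol between the two chairs.
K = exp(ΔG/RT) with R = 1.987×10⁻³ kcal mol⁻¹ K⁻¹ and T = 315 K gives K ≈ 2.92.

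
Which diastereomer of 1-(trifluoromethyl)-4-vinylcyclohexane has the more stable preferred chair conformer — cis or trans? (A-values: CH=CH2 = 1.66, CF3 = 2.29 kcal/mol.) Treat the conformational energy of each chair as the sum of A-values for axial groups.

trans

At 1,4 positions (parity opposite): cis → (a,e or e,a); trans → (e,e or a,a).
Best chair for cis: E = 1.66 kcal/mol; best chair for trans: E = 0.00 kcal/mol.
The trans isomer is lower by 1.66 kcal/mol.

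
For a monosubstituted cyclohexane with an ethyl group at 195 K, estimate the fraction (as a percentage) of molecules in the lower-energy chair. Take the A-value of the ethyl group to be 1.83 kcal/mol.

99.1%

One chair has the ethyl group axial (E = 1.83 kcal/mol) and the other has it equatorial (E = 0).
ΔG = 1.83 kcal/mol between the two chairs.
K = exp(ΔG/RT) with R = 1.987×10⁻³ kcal mol⁻¹ K⁻¹ and T = 195 K gives K ≈ 113.
Fraction in the lower-energy chair = K/(K+1) = 99.1%.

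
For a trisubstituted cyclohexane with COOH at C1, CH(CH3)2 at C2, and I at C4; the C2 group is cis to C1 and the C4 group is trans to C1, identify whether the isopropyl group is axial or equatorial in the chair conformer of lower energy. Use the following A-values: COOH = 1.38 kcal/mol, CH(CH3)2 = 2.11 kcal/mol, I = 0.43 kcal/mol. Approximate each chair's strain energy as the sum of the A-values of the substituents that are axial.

equatorial

Chair I (carboxyl axial, isopropyl equatorial, iodo axial): E = 1.81 kcal/mol.
Chair II (carboxyl equatorial, isopropyl axial, iodo equatorial): E = 2.11 kcal/mol.
Chair I is the more stable (lower-energy) conformer, and in that chair the isopropyl group is equatorial.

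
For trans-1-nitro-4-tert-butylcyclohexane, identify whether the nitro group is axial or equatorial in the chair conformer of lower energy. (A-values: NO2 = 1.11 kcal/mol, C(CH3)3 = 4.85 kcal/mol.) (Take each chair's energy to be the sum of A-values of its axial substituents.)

C1 and C4 have opposite parity, so for the trans isomer the two substituents are e,e in one chair and a,a in the other.
Chair I (nitro axial, tert-butyl axial): E = 5.96 kcal/mol.
Chair II (nitro equatorial, tert-butyl equatorial): E = 0.00 kcal/mol.
Chair II is the more stable (lower-energy) conformer, and in that chair the nitro group is equatorial.

equatorial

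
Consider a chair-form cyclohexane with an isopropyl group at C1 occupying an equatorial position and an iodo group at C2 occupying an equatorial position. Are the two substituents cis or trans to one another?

trans

C1 and C2 have opposite parity, so their axial bonds point in opposite directions.
With opposite-parity carbons, two substituents on the same face are one axial and one equatorial; opposite faces give both axial or both equatorial.
Here the groups are equatorial/equatorial → opposite face → trans.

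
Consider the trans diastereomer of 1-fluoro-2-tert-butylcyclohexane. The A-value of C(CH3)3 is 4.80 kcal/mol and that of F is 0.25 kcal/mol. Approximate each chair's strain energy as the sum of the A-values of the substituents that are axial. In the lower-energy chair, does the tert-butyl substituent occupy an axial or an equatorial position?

equatorial

C1 and C2 have opposite parity, so for the trans isomer the two substituents are e,e in one chair and a,a in the other.
Chair I (tert-butyl axial, fluoro axial): E = 5.05 kcal/mol.
Chair II (tert-butyl equatorial, fluoro equatorial): E = 0.00 kcal/mol.
Chair II is the more stable (lower-energy) conformer, and in that chair the tert-butyl group is equatorial.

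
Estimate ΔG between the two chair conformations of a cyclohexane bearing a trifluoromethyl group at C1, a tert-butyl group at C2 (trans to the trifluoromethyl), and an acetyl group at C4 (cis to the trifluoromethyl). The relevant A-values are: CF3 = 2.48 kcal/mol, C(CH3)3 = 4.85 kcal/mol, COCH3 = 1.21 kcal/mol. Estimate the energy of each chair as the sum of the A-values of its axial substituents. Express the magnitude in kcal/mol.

Chair I (trifluoromethyl axial, tert-butyl axial, acetyl equatorial): E = 7.33 kcal/mol.
Chair II (trifluoromethyl equatorial, tert-butyl equatorial, acetyl axial): E = 1.21 kcal/mol.
ΔE = 7.33 − 1.21 = 6.12 kcal/mol; chair II is more stable.

6.12 kcal/mol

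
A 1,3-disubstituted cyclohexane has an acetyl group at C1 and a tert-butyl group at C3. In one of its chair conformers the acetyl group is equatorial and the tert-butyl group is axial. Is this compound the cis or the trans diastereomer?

C1 and C3 have the same parity, so their axial bonds point in the same direction.
With same-parity carbons, two substituents on the same face are both axial or both equatorial; opposite faces give one of each.
Here the groups are equatorial/axial → opposite face → trans.

trans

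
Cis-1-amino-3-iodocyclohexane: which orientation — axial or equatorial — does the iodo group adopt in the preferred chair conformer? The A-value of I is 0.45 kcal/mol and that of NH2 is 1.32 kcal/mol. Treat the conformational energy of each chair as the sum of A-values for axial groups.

C1 and C3 have the same parity, so for the cis isomer the two substituents are e,e in one chair and a,a in the other.
Chair I (iodo axial, amino axial): E = 1.77 kcal/mol.
Chair II (iodo equatorial, amino equatorial): E = 0.00 kcal/mol.
Chair II is the more stable (lower-energy) conformer, and in that chair the iodo group is equatorial.

equatorial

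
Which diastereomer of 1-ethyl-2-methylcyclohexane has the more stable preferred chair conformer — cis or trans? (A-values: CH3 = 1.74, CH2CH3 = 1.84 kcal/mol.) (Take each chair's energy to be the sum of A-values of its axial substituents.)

trans

At 1,2 positions (parity opposite): cis → (a,e or e,a); trans → (e,e or a,a).
Best chair for cis: E = 1.74 kcal/mol; best chair for trans: E = 0.00 kcal/mol.
The trans isomer is lower by 1.74 kcal/mol.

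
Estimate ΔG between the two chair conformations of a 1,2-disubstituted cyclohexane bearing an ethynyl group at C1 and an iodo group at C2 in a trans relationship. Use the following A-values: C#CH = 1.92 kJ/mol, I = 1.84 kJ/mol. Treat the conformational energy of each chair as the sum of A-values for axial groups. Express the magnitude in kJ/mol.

C1 and C2 have opposite parity, so for the trans isomer the two substituents are e,e in one chair and a,a in the other.
Chair I (ethynyl axial, iodo axial): E = 3.76 kJ/mol.
Chair II (ethynyl equatorial, iodo equatorial): E = 0.00 kJ/mol.
ΔE = 3.76 − 0.00 = 3.76 kJ/mol; chair II is more stable.

3.76 kJ/mol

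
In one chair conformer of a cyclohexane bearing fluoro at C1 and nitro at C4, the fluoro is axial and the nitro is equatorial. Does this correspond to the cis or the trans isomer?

C1 and C4 have opposite parity, so their axial bonds point in opposite directions.
With opposite-parity carbons, two substituents on the same face are one axial and one equatorial; opposite faces give both axial or both equatorial.
Here the groups are axial/equatorial → same face → cis.

cis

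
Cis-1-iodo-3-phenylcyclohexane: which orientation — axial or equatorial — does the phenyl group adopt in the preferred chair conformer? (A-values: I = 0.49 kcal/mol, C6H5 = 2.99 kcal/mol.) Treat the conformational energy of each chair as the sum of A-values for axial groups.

C1 and C3 have the same parity, so for the cis isomer the two substituents are e,e in one chair and a,a in the other.
Chair I (iodo axial, phenyl axial): E = 3.48 kcal/mol.
Chair II (iodo equatorial, phenyl equatorial): E = 0.00 kcal/mol.
Chair II is the more stable (lower-energy) conformer, and in that chair the phenyl group is equatorial.

equatorial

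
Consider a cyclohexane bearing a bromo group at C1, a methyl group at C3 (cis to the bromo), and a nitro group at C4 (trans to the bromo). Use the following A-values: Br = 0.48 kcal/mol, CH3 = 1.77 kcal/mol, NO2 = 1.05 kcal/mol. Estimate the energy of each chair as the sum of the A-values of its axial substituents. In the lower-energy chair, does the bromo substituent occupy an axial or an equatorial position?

equatorial

Chair I (bromo axial, methyl axial, nitro axial): E = 3.30 kcal/mol.
Chair II (bromo equatorial, methyl equatorial, nitro equatorial): E = 0.00 kcal/mol.
Chair II is the more stable (lower-energy) conformer, and in that chair the bromo group is equatorial.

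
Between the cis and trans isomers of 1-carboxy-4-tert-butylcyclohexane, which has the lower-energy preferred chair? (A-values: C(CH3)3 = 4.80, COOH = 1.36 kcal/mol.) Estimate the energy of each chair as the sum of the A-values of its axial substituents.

At 1,4 positions (parity opposite): cis → (a,e or e,a); trans → (e,e or a,a).
Best chair for cis: E = 1.36 kcal/mol; best chair for trans: E = 0.00 kcal/mol.
The trans isomer is lower by 1.36 kcal/mol.

trans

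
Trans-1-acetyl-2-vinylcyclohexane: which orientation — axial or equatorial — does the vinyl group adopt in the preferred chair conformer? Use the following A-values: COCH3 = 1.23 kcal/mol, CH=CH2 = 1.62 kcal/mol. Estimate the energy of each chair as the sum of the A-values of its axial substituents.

equatorial

C1 and C2 have opposite parity, so for the trans isomer the two substituents are e,e in one chair and a,a in the other.
Chair I (acetyl axial, vinyl axial): E = 2.85 kcal/mol.
Chair II (acetyl equatorial, vinyl equatorial): E = 0.00 kcal/mol.
Chair II is the more stable (lower-energy) conformer, and in that chair the vinyl group is equatorial.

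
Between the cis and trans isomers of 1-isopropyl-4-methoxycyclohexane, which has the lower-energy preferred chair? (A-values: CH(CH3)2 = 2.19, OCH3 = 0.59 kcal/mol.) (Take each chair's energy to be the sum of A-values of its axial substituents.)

At 1,4 positions (parity opposite): cis → (a,e or e,a); trans → (e,e or a,a).
Best chair for cis: E = 0.59 kcal/mol; best chair for trans: E = 0.00 kcal/mol.
The trans isomer is lower by 0.59 kcal/mol.

trans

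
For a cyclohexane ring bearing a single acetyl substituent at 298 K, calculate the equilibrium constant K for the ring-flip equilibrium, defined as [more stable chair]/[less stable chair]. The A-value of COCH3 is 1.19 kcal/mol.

K ≈ 7.46

One chair has the acetyl group axial (E = 1.19 kcal/mol) and the other has it equatorial (E = 0).
ΔG = 1.19 kcal/mol between the two chairs.
K = exp(ΔG/RT) with R = 1.987×10⁻³ kcal mol⁻¹ K⁻¹ and T = 298 K gives K ≈ 7.46.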